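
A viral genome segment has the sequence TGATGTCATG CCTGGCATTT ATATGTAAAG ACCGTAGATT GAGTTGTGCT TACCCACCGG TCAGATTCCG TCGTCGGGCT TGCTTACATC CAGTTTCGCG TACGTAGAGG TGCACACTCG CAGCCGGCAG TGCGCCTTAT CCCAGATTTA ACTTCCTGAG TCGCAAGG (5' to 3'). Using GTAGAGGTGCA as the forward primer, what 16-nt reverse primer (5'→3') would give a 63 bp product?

The forward primer binds at positions 104–114, so a 63 bp product ends at position 104 + 63 − 1 = 166.
The reverse primer anneals to the top strand over positions 151–166, i.e. to ACTTCCTGAGTCGCAA.
Its sequence written 5'→3' is the reverse complement: TTGCGACTCAGGAAGT.

5'-TTGCGACTCAGGAAGT-3'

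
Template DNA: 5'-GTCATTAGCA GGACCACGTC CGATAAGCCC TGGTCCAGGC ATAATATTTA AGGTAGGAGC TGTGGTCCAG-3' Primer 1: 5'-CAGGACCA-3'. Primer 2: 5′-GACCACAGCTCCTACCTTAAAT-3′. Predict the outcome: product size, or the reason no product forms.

Primer 1 (CAGGACCA) matches the top strand at positions 9–16; it acts as a forward primer.
Primer 2's reverse complement is ATTTAAGGTAGGAGCTGTGGTC, matching the top strand at positions 46–67; it acts as a reverse primer.
The 3' ends face each other across positions 9–67, giving a 59 bp product.

Yes — a 59 bp product.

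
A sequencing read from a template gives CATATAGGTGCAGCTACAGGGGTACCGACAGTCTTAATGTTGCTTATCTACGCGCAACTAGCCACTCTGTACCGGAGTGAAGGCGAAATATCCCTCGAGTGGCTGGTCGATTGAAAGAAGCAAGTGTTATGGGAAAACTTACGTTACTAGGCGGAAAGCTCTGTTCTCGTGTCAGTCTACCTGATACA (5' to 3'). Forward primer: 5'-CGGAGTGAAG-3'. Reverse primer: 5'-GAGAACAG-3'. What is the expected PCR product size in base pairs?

96 bp

Forward primer CGGAGTGAAG is found on the top strand at positions 73–82.
Reverse complement of the reverse primer: CTGTTCTC. This occurs on the top strand at positions 161–168.
Product length = (reverse-primer end) − (forward-primer start) + 1 = 168 − 73 + 1 = 96 bp.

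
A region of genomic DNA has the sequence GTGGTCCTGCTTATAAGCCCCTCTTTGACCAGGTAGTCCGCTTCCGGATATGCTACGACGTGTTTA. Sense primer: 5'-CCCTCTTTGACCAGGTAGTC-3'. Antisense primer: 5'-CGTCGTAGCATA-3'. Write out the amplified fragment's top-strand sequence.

The forward primer matches the template at positions 19–38.
The reverse primer's reverse complement is TATGCTACGACG, which matches the template at positions 49–60.
The product is the template from position 19 through 60 (42 bp).

5'-CCCTCTTTGACCAGGTAGTCCGCTTCCGGATATGCTACGACG-3'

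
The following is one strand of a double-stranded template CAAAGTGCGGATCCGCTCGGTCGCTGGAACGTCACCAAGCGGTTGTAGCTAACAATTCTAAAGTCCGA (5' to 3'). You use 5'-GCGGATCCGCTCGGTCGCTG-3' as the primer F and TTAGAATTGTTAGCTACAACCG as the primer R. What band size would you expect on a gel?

55 bp

The forward primer matches the template at positions 7–26.
Taking the reverse complement of TTAGAATTGTTAGCTACAACCG gives CGGTTGTAGCTAACAATTCTAA, found at positions 40–61 on the template; the primer anneals here to the top strand with its 3' end pointing upstream.
Amplicon spans positions 7–61: 55 bp.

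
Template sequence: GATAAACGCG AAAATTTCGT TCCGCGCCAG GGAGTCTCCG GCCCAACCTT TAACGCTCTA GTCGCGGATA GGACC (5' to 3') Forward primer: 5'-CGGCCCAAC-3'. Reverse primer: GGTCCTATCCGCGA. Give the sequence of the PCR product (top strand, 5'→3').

Forward primer CGGCCCAAC is found on the top strand at positions 39–47.
Taking the reverse complement of GGTCCTATCCGCGA gives TCGCGGATAGGACC, found at positions 62–75 on the template; the primer anneals here to the top strand with its 3' end pointing upstream.
The product is the template from position 39 through 75 (37 bp).

5'-CGGCCCAACCTTTAACGCTCTAGTCGCGGATAGGACC-3'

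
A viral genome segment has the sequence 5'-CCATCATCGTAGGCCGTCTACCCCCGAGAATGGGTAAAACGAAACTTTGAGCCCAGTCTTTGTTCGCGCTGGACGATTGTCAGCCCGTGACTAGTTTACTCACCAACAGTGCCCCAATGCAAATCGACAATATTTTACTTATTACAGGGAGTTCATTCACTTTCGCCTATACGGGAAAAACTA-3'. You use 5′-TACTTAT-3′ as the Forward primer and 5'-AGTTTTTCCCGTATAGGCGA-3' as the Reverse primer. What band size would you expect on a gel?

Scanning the template, TACTTAT occurs at positions 136–142; this primer anneals to the bottom strand there with its 3' end pointing downstream.
Reverse complement of the reverse primer: TCGCCTATACGGGAAAAACT. This occurs on the top strand at positions 163–182.
Product length = (reverse-primer end) − (forward-primer start) + 1 = 182 − 136 + 1 = 47 bp.

47 bp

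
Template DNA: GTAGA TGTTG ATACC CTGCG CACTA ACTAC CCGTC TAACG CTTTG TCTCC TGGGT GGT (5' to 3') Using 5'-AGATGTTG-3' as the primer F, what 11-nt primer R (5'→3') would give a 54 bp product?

The forward primer binds at positions 3–10, so a 54 bp product ends at position 3 + 54 − 1 = 56.
The reverse primer anneals to the top strand over positions 46–56, i.e. to TCTCCTGGGTG.
Its sequence written 5'→3' is the reverse complement: CACCCAGGAGA.

5'-CACCCAGGAGA-3'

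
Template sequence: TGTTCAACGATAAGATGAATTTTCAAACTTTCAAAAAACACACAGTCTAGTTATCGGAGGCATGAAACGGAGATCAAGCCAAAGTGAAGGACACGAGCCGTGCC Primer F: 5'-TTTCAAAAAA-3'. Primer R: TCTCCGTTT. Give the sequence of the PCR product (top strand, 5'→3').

Forward primer TTTCAAAAAA is found on the top strand at positions 29–38.
Reverse complement of the reverse primer: AAACGGAGA. This occurs on the top strand at positions 65–73.
The product is the template from position 29 through 73 (45 bp).

5'-TTTCAAAAAACACACAGTCTAGTTATCGGAGGCATGAAACGGAGA-3'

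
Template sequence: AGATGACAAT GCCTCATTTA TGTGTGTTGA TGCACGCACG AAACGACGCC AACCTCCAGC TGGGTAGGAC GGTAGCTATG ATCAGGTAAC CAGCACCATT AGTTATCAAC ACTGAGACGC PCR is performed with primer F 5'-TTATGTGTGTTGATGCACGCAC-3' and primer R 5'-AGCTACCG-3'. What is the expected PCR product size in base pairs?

The forward primer matches the template at positions 18–39.
Taking the reverse complement of AGCTACCG gives CGGTAGCT, found at positions 70–77 on the template; the primer anneals here to the top strand with its 3' end pointing upstream.
Product length = (reverse-primer end) − (forward-primer start) + 1 = 77 − 18 + 1 = 60 bp.

60 bp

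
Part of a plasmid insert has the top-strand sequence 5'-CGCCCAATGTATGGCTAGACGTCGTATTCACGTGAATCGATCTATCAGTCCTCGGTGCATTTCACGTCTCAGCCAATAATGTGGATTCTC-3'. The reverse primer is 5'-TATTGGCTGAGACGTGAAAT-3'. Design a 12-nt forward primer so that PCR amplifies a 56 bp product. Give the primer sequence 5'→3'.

The reverse primer's reverse complement ATTTCACGTCTCAGCCAATA matches the template at positions 59–78, so the product ends at position 78.
A 56 bp product then starts at position 78 − 56 + 1 = 23.
The forward primer is identical to the top strand there: CGTATTCACGTG.

5'-CGTATTCACGTG-3'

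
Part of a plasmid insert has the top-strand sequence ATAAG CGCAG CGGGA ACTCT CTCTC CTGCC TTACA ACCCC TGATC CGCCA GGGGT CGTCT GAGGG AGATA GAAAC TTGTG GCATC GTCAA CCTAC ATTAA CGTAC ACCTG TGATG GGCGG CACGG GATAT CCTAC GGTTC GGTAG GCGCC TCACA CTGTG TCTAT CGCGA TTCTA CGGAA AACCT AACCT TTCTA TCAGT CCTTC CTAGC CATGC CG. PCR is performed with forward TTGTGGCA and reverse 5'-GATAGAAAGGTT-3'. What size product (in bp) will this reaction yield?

Forward primer TTGTGGCA is found on the top strand at positions 76–83.
Taking the reverse complement of GATAGAAAGGTT gives AACCTTTCTATC, found at positions 186–197 on the template; the primer anneals here to the top strand with its 3' end pointing upstream.
Product length = (reverse-primer end) − (forward-primer start) + 1 = 197 − 76 + 1 = 122 bp.

122 bp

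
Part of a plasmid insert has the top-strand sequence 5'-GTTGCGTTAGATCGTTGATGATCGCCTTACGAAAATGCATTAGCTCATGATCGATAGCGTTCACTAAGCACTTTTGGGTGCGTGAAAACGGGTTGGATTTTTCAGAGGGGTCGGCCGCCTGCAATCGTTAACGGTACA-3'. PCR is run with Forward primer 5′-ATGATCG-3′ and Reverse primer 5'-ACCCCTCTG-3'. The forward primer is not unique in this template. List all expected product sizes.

94 bp, 65 bp

The forward primer ATGATCG matches the top strand at positions 18–24, 47–53.
The reverse primer's reverse complement is CAGAGGGGT, matching at positions 103–111.
Each forward site pairs with the reverse site to give a product ending at position 111: sizes 94, 65 bp.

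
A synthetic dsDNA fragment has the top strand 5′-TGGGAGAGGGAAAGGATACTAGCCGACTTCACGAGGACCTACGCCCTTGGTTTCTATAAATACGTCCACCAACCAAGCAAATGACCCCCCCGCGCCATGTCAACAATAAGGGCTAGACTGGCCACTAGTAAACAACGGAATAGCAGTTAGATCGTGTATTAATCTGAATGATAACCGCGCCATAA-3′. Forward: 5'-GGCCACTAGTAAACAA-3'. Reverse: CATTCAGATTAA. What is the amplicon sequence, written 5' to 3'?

5'-GGCCACTAGTAAACAACGGAATAGCAGTTAGATCGTGTATTAATCTGAATG-3'

Scanning the template, GGCCACTAGTAAACAA occurs at positions 120–135; this primer anneals to the bottom strand there with its 3' end pointing downstream.
The reverse primer's reverse complement is TTAATCTGAATG, which matches the template at positions 159–170.
The product is the template from position 120 through 170 (51 bp).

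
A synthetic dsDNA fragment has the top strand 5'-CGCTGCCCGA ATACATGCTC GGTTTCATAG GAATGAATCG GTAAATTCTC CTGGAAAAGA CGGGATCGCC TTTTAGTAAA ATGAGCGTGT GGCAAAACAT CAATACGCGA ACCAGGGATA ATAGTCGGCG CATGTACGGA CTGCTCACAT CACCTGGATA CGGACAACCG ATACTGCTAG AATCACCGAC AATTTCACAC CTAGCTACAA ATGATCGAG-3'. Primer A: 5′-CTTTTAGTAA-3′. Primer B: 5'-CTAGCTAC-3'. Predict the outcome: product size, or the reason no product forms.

Primer A (CTTTTAGTAA) matches the top strand at positions 70–79 (3' end points downstream).
Primer B (CTAGCTAC) also matches the top strand directly, at positions 201–208 — its reverse complement GTAGCTAG is not present.
Both primers anneal to the bottom strand with 3' ends pointing the same way, so neither can prime synthesis back toward the other.

No product — both primers anneal to the same strand and extend in the same direction.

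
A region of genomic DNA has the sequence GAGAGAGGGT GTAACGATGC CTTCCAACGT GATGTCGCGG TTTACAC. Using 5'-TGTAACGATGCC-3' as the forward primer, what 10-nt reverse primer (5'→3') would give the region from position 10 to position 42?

5'-AACCGCGACA-3'

The product's 3' end on the top strand is position 42.
The reverse primer anneals to the top strand over positions 33–42, i.e. to TGTCGCGGTT.
Its sequence written 5'→3' is the reverse complement: AACCGCGACA.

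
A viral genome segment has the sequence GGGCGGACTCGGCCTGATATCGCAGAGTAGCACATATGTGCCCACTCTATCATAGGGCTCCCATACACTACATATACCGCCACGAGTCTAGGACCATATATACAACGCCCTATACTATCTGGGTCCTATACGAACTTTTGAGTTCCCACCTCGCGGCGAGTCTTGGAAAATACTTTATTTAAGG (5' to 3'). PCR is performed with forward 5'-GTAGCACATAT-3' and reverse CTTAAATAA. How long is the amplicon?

157 bp

The forward primer matches the template at positions 27–37.
Reverse complement of the reverse primer: TTATTTAAG. This occurs on the top strand at positions 175–183.
Product length = (reverse-primer end) − (forward-primer start) + 1 = 183 − 27 + 1 = 157 bp.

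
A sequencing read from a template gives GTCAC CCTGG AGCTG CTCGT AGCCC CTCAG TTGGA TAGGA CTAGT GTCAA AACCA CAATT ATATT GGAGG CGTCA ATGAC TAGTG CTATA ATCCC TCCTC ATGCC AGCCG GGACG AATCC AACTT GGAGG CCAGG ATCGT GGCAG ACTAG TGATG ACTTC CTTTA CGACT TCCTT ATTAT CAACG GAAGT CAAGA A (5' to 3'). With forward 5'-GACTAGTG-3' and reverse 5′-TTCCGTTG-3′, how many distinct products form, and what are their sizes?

The forward primer GACTAGTG matches the top strand at positions 39–46, 78–85, 145–152.
The reverse primer's reverse complement is CAACGGAA, matching at positions 181–188.
Each forward site pairs with the reverse site to give a product ending at position 188: sizes 150, 111, 44 bp.

Three products: 150 bp, 111 bp, 44 bp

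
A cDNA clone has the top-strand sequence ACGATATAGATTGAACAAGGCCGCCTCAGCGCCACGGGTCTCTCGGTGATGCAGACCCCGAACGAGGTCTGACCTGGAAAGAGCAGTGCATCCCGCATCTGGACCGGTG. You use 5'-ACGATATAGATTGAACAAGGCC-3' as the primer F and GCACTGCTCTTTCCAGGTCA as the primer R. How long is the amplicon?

89 bp

Scanning the template, ACGATATAGATTGAACAAGGCC occurs at positions 1–22; this primer anneals to the bottom strand there with its 3' end pointing downstream.
Taking the reverse complement of GCACTGCTCTTTCCAGGTCA gives TGACCTGGAAAGAGCAGTGC, found at positions 70–89 on the template; the primer anneals here to the top strand with its 3' end pointing upstream.
The product runs from position 1 to position 89, so its length is 89 − 1 + 1 = 89 bp.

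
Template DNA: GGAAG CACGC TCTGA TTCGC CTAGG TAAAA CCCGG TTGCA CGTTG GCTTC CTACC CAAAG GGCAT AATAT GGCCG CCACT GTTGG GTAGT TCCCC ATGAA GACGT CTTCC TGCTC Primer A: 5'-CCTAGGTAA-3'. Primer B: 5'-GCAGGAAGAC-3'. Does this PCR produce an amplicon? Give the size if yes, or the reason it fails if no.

Primer A (CCTAGGTAA) matches the top strand at positions 20–28; it acts as a forward primer.
Primer B's reverse complement is GTCTTCCTGC, matching the top strand at positions 104–113; it acts as a reverse primer.
The 3' ends face each other across positions 20–113, giving a 94 bp product.

Yes — a 94 bp product.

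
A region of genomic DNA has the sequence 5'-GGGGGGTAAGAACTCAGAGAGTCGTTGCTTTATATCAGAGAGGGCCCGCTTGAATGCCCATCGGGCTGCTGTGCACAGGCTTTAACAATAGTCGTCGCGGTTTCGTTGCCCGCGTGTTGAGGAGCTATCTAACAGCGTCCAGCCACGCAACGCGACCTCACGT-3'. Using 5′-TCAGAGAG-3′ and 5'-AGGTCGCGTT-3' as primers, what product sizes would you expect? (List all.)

The forward primer TCAGAGAG matches the top strand at positions 14–21, 35–42.
The reverse primer's reverse complement is AACGCGACCT, matching at positions 149–158.
Each forward site pairs with the reverse site to give a product ending at position 158: sizes 145, 124 bp.

145 bp, 124 bp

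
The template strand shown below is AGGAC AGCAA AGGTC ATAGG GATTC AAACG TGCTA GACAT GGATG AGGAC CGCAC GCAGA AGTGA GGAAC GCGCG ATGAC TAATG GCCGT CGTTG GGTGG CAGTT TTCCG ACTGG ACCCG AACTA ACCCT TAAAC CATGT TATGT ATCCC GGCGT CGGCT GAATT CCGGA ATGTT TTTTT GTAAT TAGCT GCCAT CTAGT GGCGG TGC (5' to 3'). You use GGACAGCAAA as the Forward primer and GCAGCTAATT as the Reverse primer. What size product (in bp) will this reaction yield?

The forward primer matches the template at positions 2–11.
Taking the reverse complement of GCAGCTAATT gives AATTAGCTGC, found at positions 183–192 on the template; the primer anneals here to the top strand with its 3' end pointing upstream.
Amplicon spans positions 2–192: 191 bp.

191 bp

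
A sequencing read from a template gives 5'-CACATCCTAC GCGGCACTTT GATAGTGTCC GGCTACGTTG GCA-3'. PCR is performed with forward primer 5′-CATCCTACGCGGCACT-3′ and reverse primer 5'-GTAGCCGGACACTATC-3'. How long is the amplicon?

34 bp

Scanning the template, CATCCTACGCGGCACT occurs at positions 3–18; this primer anneals to the bottom strand there with its 3' end pointing downstream.
Taking the reverse complement of GTAGCCGGACACTATC gives GATAGTGTCCGGCTAC, found at positions 21–36 on the template; the primer anneals here to the top strand with its 3' end pointing upstream.
The product runs from position 3 to position 36, so its length is 36 − 3 + 1 = 34 bp.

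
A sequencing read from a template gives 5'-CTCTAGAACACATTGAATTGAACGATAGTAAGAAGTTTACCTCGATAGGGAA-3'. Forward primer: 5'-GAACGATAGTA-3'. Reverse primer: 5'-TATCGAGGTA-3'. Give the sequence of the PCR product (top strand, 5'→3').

The forward primer matches the template at positions 20–30.
Reverse complement of the reverse primer: TACCTCGATA. This occurs on the top strand at positions 38–47.
The product is the template from position 20 through 47 (28 bp).

5'-GAACGATAGTAAGAAGTTTACCTCGATA-3'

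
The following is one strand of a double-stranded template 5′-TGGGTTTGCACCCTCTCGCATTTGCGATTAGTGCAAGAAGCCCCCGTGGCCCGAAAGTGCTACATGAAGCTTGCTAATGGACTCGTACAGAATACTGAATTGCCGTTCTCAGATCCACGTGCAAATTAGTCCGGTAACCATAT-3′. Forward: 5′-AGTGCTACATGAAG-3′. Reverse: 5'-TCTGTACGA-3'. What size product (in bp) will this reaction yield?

Forward primer AGTGCTACATGAAG is found on the top strand at positions 56–69.
Taking the reverse complement of TCTGTACGA gives TCGTACAGA, found at positions 83–91 on the template; the primer anneals here to the top strand with its 3' end pointing upstream.
Product length = (reverse-primer end) − (forward-primer start) + 1 = 91 − 56 + 1 = 36 bp.

36 bp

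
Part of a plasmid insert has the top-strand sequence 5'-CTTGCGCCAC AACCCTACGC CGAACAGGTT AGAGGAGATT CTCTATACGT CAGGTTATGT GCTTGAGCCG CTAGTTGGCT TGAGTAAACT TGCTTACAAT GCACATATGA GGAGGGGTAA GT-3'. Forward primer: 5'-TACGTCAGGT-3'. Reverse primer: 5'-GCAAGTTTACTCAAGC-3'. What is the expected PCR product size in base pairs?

Forward primer TACGTCAGGT is found on the top strand at positions 46–55.
Taking the reverse complement of GCAAGTTTACTCAAGC gives GCTTGAGTAAACTTGC, found at positions 78–93 on the template; the primer anneals here to the top strand with its 3' end pointing upstream.
The product runs from position 46 to position 93, so its length is 93 − 46 + 1 = 48 bp.

48 bp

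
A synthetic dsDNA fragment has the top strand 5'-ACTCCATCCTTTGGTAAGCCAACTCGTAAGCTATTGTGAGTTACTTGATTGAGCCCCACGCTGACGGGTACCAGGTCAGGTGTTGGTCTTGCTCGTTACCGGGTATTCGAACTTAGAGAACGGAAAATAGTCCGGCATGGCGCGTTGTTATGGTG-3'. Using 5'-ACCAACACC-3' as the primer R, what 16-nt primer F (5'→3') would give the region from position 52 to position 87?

5'-AGCCCCACGCTGACGG-3'

The reverse primer's reverse complement GGTGTTGGT matches the template at positions 79–87; the product starts at position 52.
The forward primer is identical to the top strand over positions 52–67: AGCCCCACGCTGACGG.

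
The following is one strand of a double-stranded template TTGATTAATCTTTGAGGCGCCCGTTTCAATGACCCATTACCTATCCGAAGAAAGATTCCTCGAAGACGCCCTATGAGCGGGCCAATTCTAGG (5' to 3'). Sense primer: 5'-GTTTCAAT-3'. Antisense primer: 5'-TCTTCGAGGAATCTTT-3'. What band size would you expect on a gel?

The forward primer matches the template at positions 23–30.
Reverse complement of the reverse primer: AAAGATTCCTCGAAGA. This occurs on the top strand at positions 51–66.
The product runs from position 23 to position 66, so its length is 66 − 23 + 1 = 44 bp.

44 bp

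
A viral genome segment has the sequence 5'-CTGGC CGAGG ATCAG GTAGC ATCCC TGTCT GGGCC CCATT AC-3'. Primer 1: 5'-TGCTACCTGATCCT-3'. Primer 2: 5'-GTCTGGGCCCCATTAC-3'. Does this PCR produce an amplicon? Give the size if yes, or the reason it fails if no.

No product — the primers' 3' ends point away from each other.

Primer 1 (TGCTACCTGATCCT) has reverse complement AGGATCAGGTAGCA, which matches the top strand at positions 8–21; primer 1 anneals to the top strand there with its 3' end pointing upstream toward position 8.
Primer 2 (GTCTGGGCCCCATTAC) matches the top strand directly at positions 27–42; it anneals to the bottom strand with its 3' end pointing downstream toward position 42.
The 3' ends diverge (primer 1 extends toward position 1, primer 2 toward position 42), so the primers never converge on a shared product.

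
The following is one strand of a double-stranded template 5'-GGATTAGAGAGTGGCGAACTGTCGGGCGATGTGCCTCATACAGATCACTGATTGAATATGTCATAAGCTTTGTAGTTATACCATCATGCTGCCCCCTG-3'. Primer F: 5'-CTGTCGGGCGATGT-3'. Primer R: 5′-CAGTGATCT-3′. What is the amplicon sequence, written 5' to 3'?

5'-CTGTCGGGCGATGTGCCTCATACAGATCACTG-3'

The forward primer matches the template at positions 19–32.
Reverse complement of the reverse primer: AGATCACTG. This occurs on the top strand at positions 42–50.
The product is the template from position 19 through 50 (32 bp).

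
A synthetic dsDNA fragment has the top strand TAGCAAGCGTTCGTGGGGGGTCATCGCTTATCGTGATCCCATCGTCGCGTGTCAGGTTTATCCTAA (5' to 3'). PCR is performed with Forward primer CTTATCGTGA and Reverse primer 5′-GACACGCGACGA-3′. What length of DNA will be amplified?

27 bp

Scanning the template, CTTATCGTGA occurs at positions 27–36; this primer anneals to the bottom strand there with its 3' end pointing downstream.
Reverse complement of the reverse primer: TCGTCGCGTGTC. This occurs on the top strand at positions 42–53.
Amplicon spans positions 27–53: 27 bp.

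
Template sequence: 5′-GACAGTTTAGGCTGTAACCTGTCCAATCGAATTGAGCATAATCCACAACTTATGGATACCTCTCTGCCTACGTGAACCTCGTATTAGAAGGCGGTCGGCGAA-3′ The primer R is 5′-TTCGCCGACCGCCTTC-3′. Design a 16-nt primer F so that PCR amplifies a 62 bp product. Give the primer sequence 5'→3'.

The reverse primer's reverse complement GAAGGCGGTCGGCGAA matches the template at positions 87–102, so the product ends at position 102.
A 62 bp product then starts at position 102 − 62 + 1 = 41.
The forward primer is identical to the top strand there: ATCCACAACTTATGGA.

5'-ATCCACAACTTATGGA-3'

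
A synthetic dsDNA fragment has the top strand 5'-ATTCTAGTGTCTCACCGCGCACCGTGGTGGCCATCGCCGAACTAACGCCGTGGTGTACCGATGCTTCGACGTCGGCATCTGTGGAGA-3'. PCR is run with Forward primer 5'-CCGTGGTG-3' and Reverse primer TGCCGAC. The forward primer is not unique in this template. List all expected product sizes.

The forward primer CCGTGGTG matches the top strand at positions 22–29, 48–55.
The reverse primer's reverse complement is GTCGGCA, matching at positions 71–77.
Each forward site pairs with the reverse site to give a product ending at position 77: sizes 56, 30 bp.

56 bp, 30 bp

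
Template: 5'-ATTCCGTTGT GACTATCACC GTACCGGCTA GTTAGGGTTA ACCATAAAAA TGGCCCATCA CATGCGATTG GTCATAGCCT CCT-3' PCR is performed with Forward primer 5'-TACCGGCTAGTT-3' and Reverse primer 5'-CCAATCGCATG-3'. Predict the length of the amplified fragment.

The forward primer matches the template at positions 22–33.
Taking the reverse complement of CCAATCGCATG gives CATGCGATTGG, found at positions 61–71 on the template; the primer anneals here to the top strand with its 3' end pointing upstream.
The product runs from position 22 to position 71, so its length is 71 − 22 + 1 = 50 bp.

50 bp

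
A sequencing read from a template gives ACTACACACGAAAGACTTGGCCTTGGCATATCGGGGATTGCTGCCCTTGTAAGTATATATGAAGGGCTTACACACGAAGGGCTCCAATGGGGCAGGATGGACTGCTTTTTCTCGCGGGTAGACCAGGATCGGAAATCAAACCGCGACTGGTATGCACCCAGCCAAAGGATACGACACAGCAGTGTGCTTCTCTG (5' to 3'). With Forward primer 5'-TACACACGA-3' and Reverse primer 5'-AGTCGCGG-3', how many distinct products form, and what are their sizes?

The forward primer TACACACGA matches the top strand at positions 3–11, 69–77.
The reverse primer's reverse complement is CCGCGACT, matching at positions 141–148.
Each forward site pairs with the reverse site to give a product ending at position 148: sizes 146, 80 bp.

Two products: 146 bp, 80 bp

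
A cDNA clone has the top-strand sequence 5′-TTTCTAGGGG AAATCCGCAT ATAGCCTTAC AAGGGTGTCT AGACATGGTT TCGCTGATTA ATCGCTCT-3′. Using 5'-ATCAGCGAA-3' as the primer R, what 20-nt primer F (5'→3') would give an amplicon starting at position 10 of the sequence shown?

The reverse primer's reverse complement TTCGCTGAT matches the template at positions 50–58; the product starts at position 10.
The forward primer is identical to the top strand over positions 10–29: GAAATCCGCATATAGCCTTA.

5'-GAAATCCGCATATAGCCTTA-3'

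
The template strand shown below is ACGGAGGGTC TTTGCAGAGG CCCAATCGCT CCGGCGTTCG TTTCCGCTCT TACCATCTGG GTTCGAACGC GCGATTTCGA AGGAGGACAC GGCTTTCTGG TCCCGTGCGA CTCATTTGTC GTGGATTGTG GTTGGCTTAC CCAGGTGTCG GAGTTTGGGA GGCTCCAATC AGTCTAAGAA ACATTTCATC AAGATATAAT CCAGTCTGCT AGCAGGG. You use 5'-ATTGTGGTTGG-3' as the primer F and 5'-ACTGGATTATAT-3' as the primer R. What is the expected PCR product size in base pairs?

81 bp

Forward primer ATTGTGGTTGG is found on the top strand at positions 125–135.
Reverse complement of the reverse primer: ATATAATCCAGT. This occurs on the top strand at positions 194–205.
Product length = (reverse-primer end) − (forward-primer start) + 1 = 205 − 125 + 1 = 81 bp.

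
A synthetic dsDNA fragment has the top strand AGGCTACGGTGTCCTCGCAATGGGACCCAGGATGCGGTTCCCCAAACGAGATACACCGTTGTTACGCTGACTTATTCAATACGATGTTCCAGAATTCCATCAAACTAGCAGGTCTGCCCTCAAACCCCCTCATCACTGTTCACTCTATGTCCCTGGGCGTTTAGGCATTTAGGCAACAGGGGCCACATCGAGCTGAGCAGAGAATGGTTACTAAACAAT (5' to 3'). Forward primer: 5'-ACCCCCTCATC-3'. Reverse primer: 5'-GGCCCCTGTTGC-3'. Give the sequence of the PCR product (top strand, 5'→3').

Forward primer ACCCCCTCATC is found on the top strand at positions 124–134.
Reverse complement of the reverse primer: GCAACAGGGGCC. This occurs on the top strand at positions 173–184.
The product is the template from position 124 through 184 (61 bp).

5'-ACCCCCTCATCACTGTTCACTCTATGTCCCTGGGCGTTTAGGCATTTAGGCAACAGGGGCC-3'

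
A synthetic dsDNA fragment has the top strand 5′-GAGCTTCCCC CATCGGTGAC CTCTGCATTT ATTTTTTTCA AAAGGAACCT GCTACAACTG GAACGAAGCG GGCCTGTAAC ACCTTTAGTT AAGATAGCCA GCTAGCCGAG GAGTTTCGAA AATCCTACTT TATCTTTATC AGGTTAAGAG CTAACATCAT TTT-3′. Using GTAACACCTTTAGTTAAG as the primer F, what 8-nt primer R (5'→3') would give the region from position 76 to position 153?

5'-TAGCTCTT-3'

The product's 3' end on the top strand is position 153.
The reverse primer anneals to the top strand over positions 146–153, i.e. to AAGAGCTA.
Its sequence written 5'→3' is the reverse complement: TAGCTCTT.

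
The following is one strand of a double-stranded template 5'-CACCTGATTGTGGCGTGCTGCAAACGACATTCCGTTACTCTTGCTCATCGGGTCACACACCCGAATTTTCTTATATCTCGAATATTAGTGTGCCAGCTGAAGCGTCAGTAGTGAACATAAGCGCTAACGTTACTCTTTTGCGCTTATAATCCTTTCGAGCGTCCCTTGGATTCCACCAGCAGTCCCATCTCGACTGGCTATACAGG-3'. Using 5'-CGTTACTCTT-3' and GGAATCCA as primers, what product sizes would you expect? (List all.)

142 bp, 47 bp

The forward primer CGTTACTCTT matches the top strand at positions 33–42, 128–137.
The reverse primer's reverse complement is TGGATTCC, matching at positions 167–174.
Each forward site pairs with the reverse site to give a product ending at position 174: sizes 142, 47 bp.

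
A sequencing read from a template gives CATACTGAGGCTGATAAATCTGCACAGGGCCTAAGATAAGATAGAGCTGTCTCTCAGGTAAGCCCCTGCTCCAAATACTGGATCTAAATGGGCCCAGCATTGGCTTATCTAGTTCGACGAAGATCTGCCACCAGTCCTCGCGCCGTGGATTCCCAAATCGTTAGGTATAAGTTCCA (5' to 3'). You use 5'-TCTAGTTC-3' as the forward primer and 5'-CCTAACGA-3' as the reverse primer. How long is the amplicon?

58 bp

Scanning the template, TCTAGTTC occurs at positions 108–115; this primer anneals to the bottom strand there with its 3' end pointing downstream.
Taking the reverse complement of CCTAACGA gives TCGTTAGG, found at positions 158–165 on the template; the primer anneals here to the top strand with its 3' end pointing upstream.
The product runs from position 108 to position 165, so its length is 165 − 108 + 1 = 58 bp.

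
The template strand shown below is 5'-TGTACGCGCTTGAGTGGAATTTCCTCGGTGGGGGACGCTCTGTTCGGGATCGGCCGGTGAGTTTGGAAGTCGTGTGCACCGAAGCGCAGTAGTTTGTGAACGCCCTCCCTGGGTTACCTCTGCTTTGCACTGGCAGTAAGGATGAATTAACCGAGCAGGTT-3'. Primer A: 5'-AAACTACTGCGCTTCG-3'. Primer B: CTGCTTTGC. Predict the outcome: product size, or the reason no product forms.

No product — the primers' 3' ends point away from each other.

Primer A (AAACTACTGCGCTTCG) has reverse complement CGAAGCGCAGTAGTTT, which matches the top strand at positions 80–95; primer A anneals to the top strand there with its 3' end pointing upstream toward position 80.
Primer B (CTGCTTTGC) matches the top strand directly at positions 120–128; it anneals to the bottom strand with its 3' end pointing downstream toward position 128.
The 3' ends diverge (primer A extends toward position 1, primer B toward position 161), so the primers never converge on a shared product.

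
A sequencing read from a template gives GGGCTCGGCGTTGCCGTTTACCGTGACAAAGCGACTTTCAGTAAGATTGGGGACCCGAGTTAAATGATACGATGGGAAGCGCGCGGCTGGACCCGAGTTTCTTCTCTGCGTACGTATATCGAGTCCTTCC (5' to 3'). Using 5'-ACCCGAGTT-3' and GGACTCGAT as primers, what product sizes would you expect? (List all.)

74 bp, 36 bp

The forward primer ACCCGAGTT matches the top strand at positions 53–61, 91–99.
The reverse primer's reverse complement is ATCGAGTCC, matching at positions 118–126.
Each forward site pairs with the reverse site to give a product ending at position 126: sizes 74, 36 bp.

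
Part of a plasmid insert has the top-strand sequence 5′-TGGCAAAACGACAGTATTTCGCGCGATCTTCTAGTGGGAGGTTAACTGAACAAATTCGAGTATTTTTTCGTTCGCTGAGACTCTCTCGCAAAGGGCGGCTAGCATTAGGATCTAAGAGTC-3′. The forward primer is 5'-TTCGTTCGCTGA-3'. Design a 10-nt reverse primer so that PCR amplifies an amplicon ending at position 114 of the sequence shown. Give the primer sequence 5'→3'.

5'-TAGATCCTAA-3'

The forward primer binds at positions 67–78; the product's 3' end on the top strand is position 114.
The reverse primer anneals to the top strand over positions 105–114, i.e. to TTAGGATCTA.
Its sequence written 5'→3' is the reverse complement: TAGATCCTAA.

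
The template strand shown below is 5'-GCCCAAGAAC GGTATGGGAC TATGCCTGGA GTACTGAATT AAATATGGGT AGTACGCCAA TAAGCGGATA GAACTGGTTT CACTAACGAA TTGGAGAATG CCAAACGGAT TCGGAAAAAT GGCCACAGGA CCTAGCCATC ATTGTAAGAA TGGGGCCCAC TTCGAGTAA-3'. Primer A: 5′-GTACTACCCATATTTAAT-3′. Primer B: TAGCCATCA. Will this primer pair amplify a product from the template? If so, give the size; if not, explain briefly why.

Primer A (GTACTACCCATATTTAAT) has reverse complement ATTAAATATGGGTAGTAC, which matches the top strand at positions 38–55; primer A anneals to the top strand there with its 3' end pointing upstream toward position 38.
Primer B (TAGCCATCA) matches the top strand directly at positions 133–141; it anneals to the bottom strand with its 3' end pointing downstream toward position 141.
The 3' ends diverge (primer A extends toward position 1, primer B toward position 169), so the primers never converge on a shared product.

No product — the primers' 3' ends point away from each other.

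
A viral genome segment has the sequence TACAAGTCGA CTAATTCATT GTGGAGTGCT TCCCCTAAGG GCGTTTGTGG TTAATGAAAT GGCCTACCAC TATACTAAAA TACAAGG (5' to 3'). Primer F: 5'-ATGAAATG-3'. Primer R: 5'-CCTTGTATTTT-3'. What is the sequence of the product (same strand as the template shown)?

The forward primer matches the template at positions 54–61.
Taking the reverse complement of CCTTGTATTTT gives AAAATACAAGG, found at positions 77–87 on the template; the primer anneals here to the top strand with its 3' end pointing upstream.
The product is the template from position 54 through 87 (34 bp).

5'-ATGAAATGGCCTACCACTATACTAAAATACAAGG-3'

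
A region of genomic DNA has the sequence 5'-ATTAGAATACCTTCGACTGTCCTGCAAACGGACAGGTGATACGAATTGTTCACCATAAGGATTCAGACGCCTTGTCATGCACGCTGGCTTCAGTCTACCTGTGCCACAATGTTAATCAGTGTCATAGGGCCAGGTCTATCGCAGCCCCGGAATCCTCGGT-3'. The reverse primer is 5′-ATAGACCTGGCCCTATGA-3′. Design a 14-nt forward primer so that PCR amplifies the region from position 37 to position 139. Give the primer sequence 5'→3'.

The reverse primer's reverse complement TCATAGGGCCAGGTCTAT matches the template at positions 122–139; the product starts at position 37.
The forward primer is identical to the top strand over positions 37–50: TGATACGAATTGTT.

5'-TGATACGAATTGTT-3'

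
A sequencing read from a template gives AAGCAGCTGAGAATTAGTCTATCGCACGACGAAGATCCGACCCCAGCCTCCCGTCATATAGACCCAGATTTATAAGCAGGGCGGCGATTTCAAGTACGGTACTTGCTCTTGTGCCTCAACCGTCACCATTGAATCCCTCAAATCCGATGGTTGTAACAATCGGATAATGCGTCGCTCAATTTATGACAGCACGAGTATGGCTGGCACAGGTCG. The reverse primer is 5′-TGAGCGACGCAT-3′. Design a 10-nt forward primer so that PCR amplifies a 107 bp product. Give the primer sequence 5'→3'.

5'-ATAAGCAGGG-3'

The reverse primer's reverse complement ATGCGTCGCTCA matches the template at positions 167–178, so the product ends at position 178.
A 107 bp product then starts at position 178 − 107 + 1 = 72.
The forward primer is identical to the top strand there: ATAAGCAGGG.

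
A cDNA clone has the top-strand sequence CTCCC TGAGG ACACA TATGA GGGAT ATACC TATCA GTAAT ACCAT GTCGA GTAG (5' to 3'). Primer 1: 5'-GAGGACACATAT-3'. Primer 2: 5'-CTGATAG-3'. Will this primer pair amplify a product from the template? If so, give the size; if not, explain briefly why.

Yes — a 30 bp product.

Primer 1 (GAGGACACATAT) matches the top strand at positions 7–18; it acts as a forward primer.
Primer 2's reverse complement is CTATCAG, matching the top strand at positions 30–36; it acts as a reverse primer.
The 3' ends face each other across positions 7–36, giving a 30 bp product.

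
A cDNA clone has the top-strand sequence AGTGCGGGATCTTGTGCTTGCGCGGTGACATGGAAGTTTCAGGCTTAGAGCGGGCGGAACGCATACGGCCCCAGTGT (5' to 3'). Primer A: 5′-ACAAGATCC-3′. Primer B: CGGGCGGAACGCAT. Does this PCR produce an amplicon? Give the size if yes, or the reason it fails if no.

No product — the primers' 3' ends point away from each other.

Primer A (ACAAGATCC) has reverse complement GGATCTTGT, which matches the top strand at positions 7–15; primer A anneals to the top strand there with its 3' end pointing upstream toward position 7.
Primer B (CGGGCGGAACGCAT) matches the top strand directly at positions 51–64; it anneals to the bottom strand with its 3' end pointing downstream toward position 64.
The 3' ends diverge (primer A extends toward position 1, primer B toward position 77), so the primers never converge on a shared product.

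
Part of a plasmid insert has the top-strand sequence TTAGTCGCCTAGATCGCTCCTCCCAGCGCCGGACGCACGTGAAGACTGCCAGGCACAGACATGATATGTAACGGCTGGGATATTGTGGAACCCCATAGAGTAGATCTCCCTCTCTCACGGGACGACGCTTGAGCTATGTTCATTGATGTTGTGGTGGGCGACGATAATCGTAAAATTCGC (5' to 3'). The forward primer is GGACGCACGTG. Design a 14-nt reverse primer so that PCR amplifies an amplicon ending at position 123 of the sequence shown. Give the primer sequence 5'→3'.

The forward primer binds at positions 31–41; the product's 3' end on the top strand is position 123.
The reverse primer anneals to the top strand over positions 110–123, i.e. to CTCTCTCACGGGAC.
Its sequence written 5'→3' is the reverse complement: GTCCCGTGAGAGAG.

5'-GTCCCGTGAGAGAG-3'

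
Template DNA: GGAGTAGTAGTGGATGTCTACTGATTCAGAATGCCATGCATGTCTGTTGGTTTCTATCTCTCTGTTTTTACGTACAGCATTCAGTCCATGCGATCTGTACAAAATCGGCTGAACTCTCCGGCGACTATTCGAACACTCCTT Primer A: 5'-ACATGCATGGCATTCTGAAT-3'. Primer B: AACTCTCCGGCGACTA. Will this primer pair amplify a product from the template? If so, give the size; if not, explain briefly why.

No product — the primers' 3' ends point away from each other.

Primer A (ACATGCATGGCATTCTGAAT) has reverse complement ATTCAGAATGCCATGCATGT, which matches the top strand at positions 24–43; primer A anneals to the top strand there with its 3' end pointing upstream toward position 24.
Primer B (AACTCTCCGGCGACTA) matches the top strand directly at positions 112–127; it anneals to the bottom strand with its 3' end pointing downstream toward position 127.
The 3' ends diverge (primer A extends toward position 1, primer B toward position 141), so the primers never converge on a shared product.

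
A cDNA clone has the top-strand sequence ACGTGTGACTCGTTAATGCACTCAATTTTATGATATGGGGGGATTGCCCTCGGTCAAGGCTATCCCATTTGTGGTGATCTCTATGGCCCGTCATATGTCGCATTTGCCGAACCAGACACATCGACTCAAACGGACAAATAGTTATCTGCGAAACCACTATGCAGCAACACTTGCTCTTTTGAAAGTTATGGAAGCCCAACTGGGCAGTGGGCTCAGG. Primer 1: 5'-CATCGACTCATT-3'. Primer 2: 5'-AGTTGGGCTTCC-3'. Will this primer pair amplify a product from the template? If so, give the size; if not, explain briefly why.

Primer 1 (CATCGACTCATT) does not match the top strand, and its reverse complement AATGAGTCGATG does not match either.
With no annealing site for primer 1, no amplification occurs.

No product — primer 1 has no binding site in the template.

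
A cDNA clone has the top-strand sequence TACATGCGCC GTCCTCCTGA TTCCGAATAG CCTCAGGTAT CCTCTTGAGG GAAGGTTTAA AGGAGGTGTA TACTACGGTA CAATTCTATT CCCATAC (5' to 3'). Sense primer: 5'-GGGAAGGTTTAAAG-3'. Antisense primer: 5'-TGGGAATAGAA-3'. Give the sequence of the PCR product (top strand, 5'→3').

5'-GGGAAGGTTTAAAGGAGGTGTATACTACGGTACAATTCTATTCCCA-3'

The forward primer matches the template at positions 49–62.
The reverse primer's reverse complement is TTCTATTCCCA, which matches the template at positions 84–94.
The product is the template from position 49 through 94 (46 bp).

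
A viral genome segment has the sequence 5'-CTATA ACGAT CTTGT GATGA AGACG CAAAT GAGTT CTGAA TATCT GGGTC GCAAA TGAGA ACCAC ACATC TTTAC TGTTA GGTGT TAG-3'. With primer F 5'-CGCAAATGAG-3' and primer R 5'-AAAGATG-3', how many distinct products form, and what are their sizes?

The forward primer CGCAAATGAG matches the top strand at positions 24–33, 50–59.
The reverse primer's reverse complement is CATCTTT, matching at positions 67–73.
Each forward site pairs with the reverse site to give a product ending at position 73: sizes 50, 24 bp.

Two products: 50 bp, 24 bp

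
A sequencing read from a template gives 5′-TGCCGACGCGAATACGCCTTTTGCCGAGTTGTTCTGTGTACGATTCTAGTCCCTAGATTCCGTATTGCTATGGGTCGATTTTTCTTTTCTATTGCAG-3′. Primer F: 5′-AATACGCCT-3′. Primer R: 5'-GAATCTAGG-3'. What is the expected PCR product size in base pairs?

Scanning the template, AATACGCCT occurs at positions 11–19; this primer anneals to the bottom strand there with its 3' end pointing downstream.
The reverse primer's reverse complement is CCTAGATTC, which matches the template at positions 52–60.
Amplicon spans positions 11–60: 50 bp.

50 bp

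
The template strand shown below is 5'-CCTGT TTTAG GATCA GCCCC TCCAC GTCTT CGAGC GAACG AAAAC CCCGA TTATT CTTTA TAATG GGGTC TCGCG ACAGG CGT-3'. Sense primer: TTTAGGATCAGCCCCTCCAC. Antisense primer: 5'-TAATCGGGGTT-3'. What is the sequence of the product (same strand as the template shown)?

The forward primer matches the template at positions 6–25.
Reverse complement of the reverse primer: AACCCCGATTA. This occurs on the top strand at positions 43–53.
The product is the template from position 6 through 53 (48 bp).

5'-TTTAGGATCAGCCCCTCCACGTCTTCGAGCGAACGAAAACCCCGATTA-3'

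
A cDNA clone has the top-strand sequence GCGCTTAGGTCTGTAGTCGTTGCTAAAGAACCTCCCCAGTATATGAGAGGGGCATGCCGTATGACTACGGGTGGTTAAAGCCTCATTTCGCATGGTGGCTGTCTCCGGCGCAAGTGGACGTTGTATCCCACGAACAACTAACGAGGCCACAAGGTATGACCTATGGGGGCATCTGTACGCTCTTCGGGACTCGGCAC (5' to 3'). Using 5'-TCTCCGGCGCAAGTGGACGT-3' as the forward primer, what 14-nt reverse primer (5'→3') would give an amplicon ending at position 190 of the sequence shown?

5'-GTCCCGAAGAGCGT-3'

The forward primer binds at positions 102–121; the product's 3' end on the top strand is position 190.
The reverse primer anneals to the top strand over positions 177–190, i.e. to ACGCTCTTCGGGAC.
Its sequence written 5'→3' is the reverse complement: GTCCCGAAGAGCGT.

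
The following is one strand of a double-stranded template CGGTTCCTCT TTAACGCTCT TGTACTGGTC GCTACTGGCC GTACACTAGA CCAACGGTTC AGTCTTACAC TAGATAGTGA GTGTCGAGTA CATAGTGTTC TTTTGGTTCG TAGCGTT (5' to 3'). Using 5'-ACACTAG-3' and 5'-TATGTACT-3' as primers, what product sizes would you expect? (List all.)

52 bp, 28 bp

The forward primer ACACTAG matches the top strand at positions 43–49, 67–73.
The reverse primer's reverse complement is AGTACATA, matching at positions 87–94.
Each forward site pairs with the reverse site to give a product ending at position 94: sizes 52, 28 bp.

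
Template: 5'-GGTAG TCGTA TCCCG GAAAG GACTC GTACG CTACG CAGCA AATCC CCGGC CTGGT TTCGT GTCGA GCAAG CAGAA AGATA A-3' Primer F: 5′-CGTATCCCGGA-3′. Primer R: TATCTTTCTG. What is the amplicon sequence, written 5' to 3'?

5'-CGTATCCCGGAAAGGACTCGTACGCTACGCAGCAAATCCCCGGCCTGGTTTCGTGTCGAGCAAGCAGAAAGATA-3'

Forward primer CGTATCCCGGA is found on the top strand at positions 7–17.
Reverse complement of the reverse primer: CAGAAAGATA. This occurs on the top strand at positions 71–80.
The product is the template from position 7 through 80 (74 bp).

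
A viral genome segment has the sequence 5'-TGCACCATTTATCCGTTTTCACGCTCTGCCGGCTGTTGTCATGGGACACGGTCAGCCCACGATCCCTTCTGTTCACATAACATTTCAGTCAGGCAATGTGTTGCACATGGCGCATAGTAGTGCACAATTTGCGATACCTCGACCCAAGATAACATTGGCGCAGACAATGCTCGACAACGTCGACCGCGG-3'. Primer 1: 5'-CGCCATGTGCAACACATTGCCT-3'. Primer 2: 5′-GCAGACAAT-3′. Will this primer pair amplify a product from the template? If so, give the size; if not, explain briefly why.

No product — the primers' 3' ends point away from each other.

Primer 1 (CGCCATGTGCAACACATTGCCT) has reverse complement AGGCAATGTGTTGCACATGGCG, which matches the top strand at positions 91–112; primer 1 anneals to the top strand there with its 3' end pointing upstream toward position 91.
Primer 2 (GCAGACAAT) matches the top strand directly at positions 160–168; it anneals to the bottom strand with its 3' end pointing downstream toward position 168.
The 3' ends diverge (primer 1 extends toward position 1, primer 2 toward position 189), so the primers never converge on a shared product.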